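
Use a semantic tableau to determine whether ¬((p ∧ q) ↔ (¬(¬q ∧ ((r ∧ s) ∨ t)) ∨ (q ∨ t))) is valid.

Assume the negation and expand:
Initial set: {¬¬((p ∧ q) ↔ (¬(¬q ∧ ((r ∧ s) ∨ t)) ∨ (q ∨ t)))}.
¬¬((p ∧ q) ↔ (¬(¬q ∧ ((r ∧ s) ∨ t)) ∨ (q ∨ t))): β-rule — branch into (p ∧ q), (¬(¬q ∧ ((r ∧ s) ∨ t)) ∨ (q ∨ t))  //  ¬(p ∧ q), ¬(¬(¬q ∧ ((r ∧ s) ∨ t)) ∨ (q ∨ t)).
  branch 1 (add (p ∧ q), (¬(¬q ∧ ((r ∧ s) ∨ t)) ∨ (q ∨ t))):
    (p ∧ q): α-rule — add p, q.
    (¬(¬q ∧ ((r ∧ s) ∨ t)) ∨ (q ∨ t)): β-rule — branch into ¬(¬q ∧ ((r ∧ s) ∨ t))  //  (q ∨ t).
      branch 1.1 (add ¬(¬q ∧ ((r ∧ s) ∨ t))):
        ¬(¬q ∧ ((r ∧ s) ∨ t)): β-rule — branch into ¬¬q  //  ¬((r ∧ s) ∨ t).
          branch 1.1.1 (add ¬¬q):
            ○ open, literals {p=true, q=true}.
          branch 1.1.2 (add ¬((r ∧ s) ∨ t)):
            ¬((r ∧ s) ∨ t): α-rule — add ¬(r ∧ s), ¬t.
            ¬(r ∧ s): β-rule — branch into ¬r  //  ¬s.
              branch 1.1.2.1 (add ¬r):
                ○ open, literals {p=true, q=true, r=false, t=false}.
              branch 1.1.2.2 (add ¬s):
                ○ open, literals {p=true, q=true, s=false, t=false}.
      branch 1.2 (add (q ∨ t)):
        (q ∨ t): β-rule — branch into q  //  t.
          branch 1.2.1 (add q):
            ○ open, literals {p=true, q=true}.
          branch 1.2.2 (add t):
            ○ open, literals {p=true, q=true, t=true}.
  branch 2 (add ¬(p ∧ q), ¬(¬(¬q ∧ ((r ∧ s) ∨ t)) ∨ (q ∨ t))):
    ¬(¬(¬q ∧ ((r ∧ s) ∨ t)) ∨ (q ∨ t)): α-rule — add ¬¬(¬q ∧ ((r ∧ s) ∨ t)), ¬(q ∨ t).
    ¬¬(¬q ∧ ((r ∧ s) ∨ t)): α-rule — add ¬q, ((r ∧ s) ∨ t).
    ¬(q ∨ t): α-rule — add ¬q, ¬t.
    ¬(p ∧ q): β-rule — branch into ¬p  //  ¬q.
      branch 2.1 (add ¬p):
        ((r ∧ s) ∨ t): β-rule — branch into (r ∧ s)  //  t.
          branch 2.1.1 (add (r ∧ s)):
            (r ∧ s): α-rule — add r, s.
            ○ open, literals {p=false, q=false, r=true, s=true, t=false}.
          branch 2.1.2 (add t):
            × closes — contains both t and ¬t.
      branch 2.2 (add ¬q):
        ((r ∧ s) ∨ t): β-rule — branch into (r ∧ s)  //  t.
          branch 2.2.1 (add (r ∧ s)):
            (r ∧ s): α-rule — add r, s.
            ○ open, literals {q=false, r=true, s=true, t=false}.
          branch 2.2.2 (add t):
            × closes — contains both t and ¬t.
2 branches closed, 7 open.
An open branch gives a countermodel: p=true, q=true (unmentioned atoms arbitrary); under it the original formula is false.

Not valid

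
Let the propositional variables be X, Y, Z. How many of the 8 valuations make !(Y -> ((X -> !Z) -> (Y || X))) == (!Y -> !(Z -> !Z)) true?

2

Initial set: {(!(Y -> ((X -> !Z) -> (Y || X))) == (!Y -> !(Z -> !Z)))}.
(!(Y -> ((X -> !Z) -> (Y || X))) == (!Y -> !(Z -> !Z))): β-rule — branch into !(Y -> ((X -> !Z) -> (Y || X))), (!Y -> !(Z -> !Z))  //  !!(Y -> ((X -> !Z) -> (Y || X))), !(!Y -> !(Z -> !Z)).
  branch 1 (add !(Y -> ((X -> !Z) -> (Y || X))), (!Y -> !(Z -> !Z))):
    !(Y -> ((X -> !Z) -> (Y || X))): α-rule — add Y, !((X -> !Z) -> (Y || X)).
    !((X -> !Z) -> (Y || X)): α-rule — add (X -> !Z), !(Y || X).
    !(Y || X): α-rule — add !Y, !X.
    × closes — contains both Y and !Y.
  branch 2 (add !!(Y -> ((X -> !Z) -> (Y || X))), !(!Y -> !(Z -> !Z))):
    !(!Y -> !(Z -> !Z)): α-rule — add !Y, !!(Z -> !Z).
    !!(Y -> ((X -> !Z) -> (Y || X))): β-rule — branch into !Y  //  ((X -> !Z) -> (Y || X)).
      branch 2.1 (add !Y):
        !!(Z -> !Z): β-rule — branch into !Z  //  !Z.
          branch 2.1.1 (add !Z):
            ○ open, literals {Y=0, Z=0}.
          branch 2.1.2 (add !Z):
            ○ open, literals {Y=0, Z=0}.
      branch 2.2 (add ((X -> !Z) -> (Y || X))):
        !!(Z -> !Z): β-rule — branch into !Z  //  !Z.
          branch 2.2.1 (add !Z):
            ((X -> !Z) -> (Y || X)): β-rule — branch into !(X -> !Z)  //  (Y || X).
              branch 2.2.1.1 (add !(X -> !Z)):
                !(X -> !Z): α-rule — add X, !!Z.
                × closes — contains both Z and !Z.
              branch 2.2.1.2 (add (Y || X)):
                (Y || X): β-rule — branch into Y  //  X.
                  branch 2.2.1.2.1 (add Y):
                    × closes — contains both Y and !Y.
                  branch 2.2.1.2.2 (add X):
                    ○ open, literals {X=1, Y=0, Z=0}.
          branch 2.2.2 (add !Z):
            ((X -> !Z) -> (Y || X)): β-rule — branch into !(X -> !Z)  //  (Y || X).
              branch 2.2.2.1 (add !(X -> !Z)):
                !(X -> !Z): α-rule — add X, !!Z.
                × closes — contains both Z and !Z.
              branch 2.2.2.2 (add (Y || X)):
                (Y || X): β-rule — branch into Y  //  X.
                  branch 2.2.2.2.1 (add Y):
                    × closes — contains both Y and !Y.
                  branch 2.2.2.2.2 (add X):
                    ○ open, literals {X=1, Y=0, Z=0}.
5 branches closed, 4 open.
Each open branch fixes some atoms; the unmentioned ones are free. Counting distinct full assignments: branch {Y=0, Z=0} (X) contributes 2 new; branch {Y=0, Z=0} (X) contributes 0 new; branch {X=1, Y=0, Z=0} (none free) contributes 0 new; branch {X=1, Y=0, Z=0} (none free) contributes 0 new. Total: 2.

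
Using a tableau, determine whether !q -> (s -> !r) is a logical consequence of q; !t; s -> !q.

Yes

Initial set: {q; !t; (s -> !q); !(!q -> (s -> !r))}.
!(!q -> (s -> !r)): α-rule — add !q, !(s -> !r).
× closes — contains both q and !q.
All 1 branch closes.
Every branch closed, so the premises entail the conclusion.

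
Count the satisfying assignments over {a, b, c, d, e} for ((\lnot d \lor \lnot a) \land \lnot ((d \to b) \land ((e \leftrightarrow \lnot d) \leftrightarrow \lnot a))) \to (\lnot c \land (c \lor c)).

Initial set: {(((\lnot d \lor \lnot a) \land \lnot ((d \to b) \land ((e \leftrightarrow \lnot d) \leftrightarrow \lnot a))) \to (\lnot c \land (c \lor c)))}.
(((\lnot d \lor \lnot a) \land \lnot ((d \to b) \land ((e \leftrightarrow \lnot d) \leftrightarrow \lnot a))) \to (\lnot c \land (c \lor c))): β-rule — branch into \lnot ((\lnot d \lor \lnot a) \land \lnot ((d \to b) \land ((e \leftrightarrow \lnot d) \leftrightarrow \lnot a)))  //  (\lnot c \land (c \lor c)).
  branch 1 (add \lnot ((\lnot d \lor \lnot a) \land \lnot ((d \to b) \land ((e \leftrightarrow \lnot d) \leftrightarrow \lnot a)))):
    \lnot ((\lnot d \lor \lnot a) \land \lnot ((d \to b) \land ((e \leftrightarrow \lnot d) \leftrightarrow \lnot a))): β-rule — branch into \lnot (\lnot d \lor \lnot a)  //  \lnot \lnot ((d \to b) \land ((e \leftrightarrow \lnot d) \leftrightarrow \lnot a)).
      branch 1.1 (add \lnot (\lnot d \lor \lnot a)):
        \lnot (\lnot d \lor \lnot a): α-rule — add \lnot \lnot d, \lnot \lnot a.
        ○ open, literals {a=true, d=true}.
      branch 1.2 (add \lnot \lnot ((d \to b) \land ((e \leftrightarrow \lnot d) \leftrightarrow \lnot a))):
        \lnot \lnot ((d \to b) \land ((e \leftrightarrow \lnot d) \leftrightarrow \lnot a)): α-rule — add (d \to b), ((e \leftrightarrow \lnot d) \leftrightarrow \lnot a).
        (d \to b): β-rule — branch into \lnot d  //  b.
          branch 1.2.1 (add \lnot d):
            ((e \leftrightarrow \lnot d) \leftrightarrow \lnot a): β-rule — branch into (e \leftrightarrow \lnot d), \lnot a  //  \lnot (e \leftrightarrow \lnot d), \lnot \lnot a.
              branch 1.2.1.1 (add (e \leftrightarrow \lnot d), \lnot a):
                (e \leftrightarrow \lnot d): β-rule — branch into e, \lnot d  //  \lnot e, \lnot \lnot d.
                  branch 1.2.1.1.1 (add e, \lnot d):
                    ○ open, literals {a=false, d=false, e=true}.
                  branch 1.2.1.1.2 (add \lnot e, \lnot \lnot d):
                    × closes — contains both d and \lnot d.
              branch 1.2.1.2 (add \lnot (e \leftrightarrow \lnot d), \lnot \lnot a):
                \lnot (e \leftrightarrow \lnot d): β-rule — branch into e, \lnot \lnot d  //  \lnot e, \lnot d.
                  branch 1.2.1.2.1 (add e, \lnot \lnot d):
                    × closes — contains both d and \lnot d.
                  branch 1.2.1.2.2 (add \lnot e, \lnot d):
                    ○ open, literals {a=true, d=false, e=false}.
          branch 1.2.2 (add b):
            ((e \leftrightarrow \lnot d) \leftrightarrow \lnot a): β-rule — branch into (e \leftrightarrow \lnot d), \lnot a  //  \lnot (e \leftrightarrow \lnot d), \lnot \lnot a.
              branch 1.2.2.1 (add (e \leftrightarrow \lnot d), \lnot a):
                (e \leftrightarrow \lnot d): β-rule — branch into e, \lnot d  //  \lnot e, \lnot \lnot d.
                  branch 1.2.2.1.1 (add e, \lnot d):
                    ○ open, literals {a=false, b=true, d=false, e=true}.
                  branch 1.2.2.1.2 (add \lnot e, \lnot \lnot d):
                    ○ open, literals {a=false, b=true, d=true, e=false}.
              branch 1.2.2.2 (add \lnot (e \leftrightarrow \lnot d), \lnot \lnot a):
                \lnot (e \leftrightarrow \lnot d): β-rule — branch into e, \lnot \lnot d  //  \lnot e, \lnot d.
                  branch 1.2.2.2.1 (add e, \lnot \lnot d):
                    ○ open, literals {a=true, b=true, d=true, e=true}.
                  branch 1.2.2.2.2 (add \lnot e, \lnot d):
                    ○ open, literals {a=true, b=true, d=false, e=false}.
  branch 2 (add (\lnot c \land (c \lor c))):
    (\lnot c \land (c \lor c)): α-rule — add \lnot c, (c \lor c).
    (c \lor c): β-rule — branch into c  //  c.
      branch 2.1 (add c):
        × closes — contains both c and \lnot c.
      branch 2.2 (add c):
        × closes — contains both c and \lnot c.
4 branches closed, 7 open.
Each open branch fixes some atoms; the unmentioned ones are free. Counting distinct full assignments: branch {a=true, d=true} (b, c, e) contributes 8 new; branch {a=false, d=false, e=true} (b, c) contributes 4 new; branch {a=true, d=false, e=false} (b, c) contributes 4 new; branch {a=false, b=true, d=false, e=true} (c) contributes 0 new; branch {a=false, b=true, d=true, e=false} (c) contributes 2 new; branch {a=true, b=true, d=true, e=true} (c) contributes 0 new; branch {a=true, b=true, d=false, e=false} (c) contributes 0 new. Total: 18.

18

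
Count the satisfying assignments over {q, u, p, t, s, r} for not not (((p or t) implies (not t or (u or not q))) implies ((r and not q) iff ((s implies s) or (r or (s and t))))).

Initial set: {not not (((p or t) implies (not t or (u or not q))) implies ((r and not q) iff ((s implies s) or (r or (s and t)))))}.
not not (((p or t) implies (not t or (u or not q))) implies ((r and not q) iff ((s implies s) or (r or (s and t))))): drop double negation, giving (((p or t) implies (not t or (u or not q))) implies ((r and not q) iff ((s implies s) or (r or (s and t))))).
(((p or t) implies (not t or (u or not q))) implies ((r and not q) iff ((s implies s) or (r or (s and t))))): β-rule — branch into not ((p or t) implies (not t or (u or not q)))  //  ((r and not q) iff ((s implies s) or (r or (s and t)))).
  branch 1 (add not ((p or t) implies (not t or (u or not q)))):
    not ((p or t) implies (not t or (u or not q))): α-rule — add (p or t), not (not t or (u or not q)).
    not (not t or (u or not q)): α-rule — add not not t, not (u or not q).
    not (u or not q): α-rule — add not u, not not q.
    (p or t): β-rule — branch into p  //  t.
      branch 1.1 (add p):
        ○ open, literals {p=T, q=T, t=T, u=F}.
      branch 1.2 (add t):
        ○ open, literals {q=T, t=T, u=F}.
  branch 2 (add ((r and not q) iff ((s implies s) or (r or (s and t))))):
    ((r and not q) iff ((s implies s) or (r or (s and t)))): β-rule — branch into (r and not q), ((s implies s) or (r or (s and t)))  //  not (r and not q), not ((s implies s) or (r or (s and t))).
      branch 2.1 (add (r and not q), ((s implies s) or (r or (s and t)))):
        (r and not q): α-rule — add r, not q.
        ((s implies s) or (r or (s and t))): β-rule — branch into (s implies s)  //  (r or (s and t)).
          branch 2.1.1 (add (s implies s)):
            (s implies s): β-rule — branch into not s  //  s.
              branch 2.1.1.1 (add not s):
                ○ open, literals {q=F, r=T, s=F}.
              branch 2.1.1.2 (add s):
                ○ open, literals {q=F, r=T, s=T}.
          branch 2.1.2 (add (r or (s and t))):
            (r or (s and t)): β-rule — branch into r  //  (s and t).
              branch 2.1.2.1 (add r):
                ○ open, literals {q=F, r=T}.
              branch 2.1.2.2 (add (s and t)):
                (s and t): α-rule — add s, t.
                ○ open, literals {q=F, r=T, s=T, t=T}.
      branch 2.2 (add not (r and not q), not ((s implies s) or (r or (s and t)))):
        not ((s implies s) or (r or (s and t))): α-rule — add not (s implies s), not (r or (s and t)).
        not (s implies s): α-rule — add s, not s.
        × closes — contains both s and not s.
1 branch closed, 6 open.
Each open branch fixes some atoms; the unmentioned ones are free. Counting distinct full assignments: branch {p=T, q=T, t=T, u=F} (s, r) contributes 4 new; branch {q=T, t=T, u=F} (p, s, r) contributes 4 new; branch {q=F, r=T, s=F} (u, p, t) contributes 8 new; branch {q=F, r=T, s=T} (u, p, t) contributes 8 new; branch {q=F, r=T} (u, p, t, s) contributes 0 new; branch {q=F, r=T, s=T, t=T} (u, p) contributes 0 new. Total: 24.

24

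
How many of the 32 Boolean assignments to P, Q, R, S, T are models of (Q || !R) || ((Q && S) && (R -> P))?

Initial set: {T ((Q || !R) || ((Q && S) && (R -> P)))}.
T ((Q || !R) || ((Q && S) && (R -> P))): β-rule — branch into T (Q || !R)  //  T ((Q && S) && (R -> P)).
  branch 1 (add T (Q || !R)):
    T (Q || !R): β-rule — branch into T Q  //  T !R.
      branch 1.1 (add T Q):
        ○ open, literals {Q=true}.
      branch 1.2 (add T !R):
        ○ open, literals {R=false}.
  branch 2 (add T ((Q && S) && (R -> P))):
    T ((Q && S) && (R -> P)): α-rule — add T (Q && S), T (R -> P).
    T (Q && S): α-rule — add T Q, T S.
    T (R -> P): β-rule — branch into F R  //  T P.
      branch 2.1 (add F R):
        ○ open, literals {Q=true, R=false, S=true}.
      branch 2.2 (add T P):
        ○ open, literals {P=true, Q=true, S=true}.
0 branches closed, 4 open.
Each open branch fixes some atoms; the unmentioned ones are free. Counting distinct full assignments: branch {Q=true} (P, R, S, T) contributes 16 new; branch {R=false} (P, Q, S, T) contributes 8 new; branch {Q=true, R=false, S=true} (P, T) contributes 0 new; branch {P=true, Q=true, S=true} (R, T) contributes 0 new. Total: 24.

24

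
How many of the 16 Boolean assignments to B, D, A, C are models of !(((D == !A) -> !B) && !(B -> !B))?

Initial set: {!(((D == !A) -> !B) && !(B -> !B))}.
!(((D == !A) -> !B) && !(B -> !B)): β-rule — branch into !((D == !A) -> !B)  //  !!(B -> !B).
  branch 1 (add !((D == !A) -> !B)):
    !((D == !A) -> !B): α-rule — add (D == !A), !!B.
    (D == !A): β-rule — branch into D, !A  //  !D, !!A.
      branch 1.1 (add D, !A):
        ○ open, literals {A=0, B=1, D=1}.
      branch 1.2 (add !D, !!A):
        ○ open, literals {A=1, B=1, D=0}.
  branch 2 (add !!(B -> !B)):
    !!(B -> !B): β-rule — branch into !B  //  !B.
      branch 2.1 (add !B):
        ○ open, literals {B=0}.
      branch 2.2 (add !B):
        ○ open, literals {B=0}.
0 branches closed, 4 open.
Each open branch fixes some atoms; the unmentioned ones are free. Counting distinct full assignments: branch {A=0, B=1, D=1} (C) contributes 2 new; branch {A=1, B=1, D=0} (C) contributes 2 new; branch {B=0} (D, A, C) contributes 8 new; branch {B=0} (D, A, C) contributes 0 new. Total: 12.

12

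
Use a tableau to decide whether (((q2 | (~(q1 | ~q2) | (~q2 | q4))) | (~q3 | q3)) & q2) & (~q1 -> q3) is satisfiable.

Satisfiable

Initial set: {((((q2 | (~(q1 | ~q2) | (~q2 | q4))) | (~q3 | q3)) & q2) & (~q1 -> q3))}.
((((q2 | (~(q1 | ~q2) | (~q2 | q4))) | (~q3 | q3)) & q2) & (~q1 -> q3)): α-rule — add (((q2 | (~(q1 | ~q2) | (~q2 | q4))) | (~q3 | q3)) & q2), (~q1 -> q3).
(((q2 | (~(q1 | ~q2) | (~q2 | q4))) | (~q3 | q3)) & q2): α-rule — add ((q2 | (~(q1 | ~q2) | (~q2 | q4))) | (~q3 | q3)), q2.
(~q1 -> q3): β-rule — branch into ~~q1  //  q3.
  branch 1 (add ~~q1):
    ((q2 | (~(q1 | ~q2) | (~q2 | q4))) | (~q3 | q3)): β-rule — branch into (q2 | (~(q1 | ~q2) | (~q2 | q4)))  //  (~q3 | q3).
      branch 1.1 (add (q2 | (~(q1 | ~q2) | (~q2 | q4)))):
        (q2 | (~(q1 | ~q2) | (~q2 | q4))): β-rule — branch into q2  //  (~(q1 | ~q2) | (~q2 | q4)).
          branch 1.1.1 (add q2):
            ○ open, literals {q1=1, q2=1}.
          branch 1.1.2 (add (~(q1 | ~q2) | (~q2 | q4))):
            (~(q1 | ~q2) | (~q2 | q4)): β-rule — branch into ~(q1 | ~q2)  //  (~q2 | q4).
              branch 1.1.2.1 (add ~(q1 | ~q2)):
                ~(q1 | ~q2): α-rule — add ~q1, ~~q2.
                × closes — contains both q1 and ~q1.
              branch 1.1.2.2 (add (~q2 | q4)):
                (~q2 | q4): β-rule — branch into ~q2  //  q4.
                  branch 1.1.2.2.1 (add ~q2):
                    × closes — contains both q2 and ~q2.
                  branch 1.1.2.2.2 (add q4):
                    ○ open, literals {q1=1, q2=1, q4=1}.
      branch 1.2 (add (~q3 | q3)):
        (~q3 | q3): β-rule — branch into ~q3  //  q3.
          branch 1.2.1 (add ~q3):
            ○ open, literals {q1=1, q2=1, q3=0}.
          branch 1.2.2 (add q3):
            ○ open, literals {q1=1, q2=1, q3=1}.
  branch 2 (add q3):
    ((q2 | (~(q1 | ~q2) | (~q2 | q4))) | (~q3 | q3)): β-rule — branch into (q2 | (~(q1 | ~q2) | (~q2 | q4)))  //  (~q3 | q3).
      branch 2.1 (add (q2 | (~(q1 | ~q2) | (~q2 | q4)))):
        (q2 | (~(q1 | ~q2) | (~q2 | q4))): β-rule — branch into q2  //  (~(q1 | ~q2) | (~q2 | q4)).
          branch 2.1.1 (add q2):
            ○ open, literals {q2=1, q3=1}.
          branch 2.1.2 (add (~(q1 | ~q2) | (~q2 | q4))):
            (~(q1 | ~q2) | (~q2 | q4)): β-rule — branch into ~(q1 | ~q2)  //  (~q2 | q4).
              branch 2.1.2.1 (add ~(q1 | ~q2)):
                ~(q1 | ~q2): α-rule — add ~q1, ~~q2.
                ○ open, literals {q1=0, q2=1, q3=1}.
              branch 2.1.2.2 (add (~q2 | q4)):
                (~q2 | q4): β-rule — branch into ~q2  //  q4.
                  branch 2.1.2.2.1 (add ~q2):
                    × closes — contains both q2 and ~q2.
                  branch 2.1.2.2.2 (add q4):
                    ○ open, literals {q2=1, q3=1, q4=1}.
      branch 2.2 (add (~q3 | q3)):
        (~q3 | q3): β-rule — branch into ~q3  //  q3.
          branch 2.2.1 (add ~q3):
            × closes — contains both q3 and ~q3.
          branch 2.2.2 (add q3):
            ○ open, literals {q2=1, q3=1}.
4 branches closed, 8 open.
An open branch gives a satisfying assignment: q1=1, q2=1.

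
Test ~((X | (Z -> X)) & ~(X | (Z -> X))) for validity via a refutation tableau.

Valid

Assume the negation and expand:
Initial set: {~~((X | (Z -> X)) & ~(X | (Z -> X)))}.
~~((X | (Z -> X)) & ~(X | (Z -> X))): α-rule — add (X | (Z -> X)), ~(X | (Z -> X)).
~(X | (Z -> X)): α-rule — add ~X, ~(Z -> X).
~(Z -> X): α-rule — add Z, ~X.
(X | (Z -> X)): β-rule — branch into X  //  (Z -> X).
  branch 1 (add X):
    × closes — contains both X and ~X.
  branch 2 (add (Z -> X)):
    (Z -> X): β-rule — branch into ~Z  //  X.
      branch 2.1 (add ~Z):
        × closes — contains both Z and ~Z.
      branch 2.2 (add X):
        × closes — contains both X and ~X.
All 3 branches close.
Every branch closed, so the negation is unsatisfiable and the formula is valid.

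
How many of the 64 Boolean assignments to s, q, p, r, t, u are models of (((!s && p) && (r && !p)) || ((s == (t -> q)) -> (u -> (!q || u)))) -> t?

32

Initial set: {((((!s && p) && (r && !p)) || ((s == (t -> q)) -> (u -> (!q || u)))) -> t)}.
((((!s && p) && (r && !p)) || ((s == (t -> q)) -> (u -> (!q || u)))) -> t): β-rule — branch into !(((!s && p) && (r && !p)) || ((s == (t -> q)) -> (u -> (!q || u))))  //  t.
  branch 1 (add !(((!s && p) && (r && !p)) || ((s == (t -> q)) -> (u -> (!q || u))))):
    !(((!s && p) && (r && !p)) || ((s == (t -> q)) -> (u -> (!q || u)))): α-rule — add !((!s && p) && (r && !p)), !((s == (t -> q)) -> (u -> (!q || u))).
    !((s == (t -> q)) -> (u -> (!q || u))): α-rule — add (s == (t -> q)), !(u -> (!q || u)).
    !(u -> (!q || u)): α-rule — add u, !(!q || u).
    !(!q || u): α-rule — add !!q, !u.
    × closes — contains both u and !u.
  branch 2 (add t):
    ○ open, literals {t=T}.
1 branch closed, 1 open.
Each open branch fixes some atoms; the unmentioned ones are free. Counting distinct full assignments: branch {t=T} (s, q, p, r, u) contributes 32 new. Total: 32.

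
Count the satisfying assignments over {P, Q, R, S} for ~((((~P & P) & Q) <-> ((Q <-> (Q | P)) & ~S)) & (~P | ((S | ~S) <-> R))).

9

Initial set: {~((((~P & P) & Q) <-> ((Q <-> (Q | P)) & ~S)) & (~P | ((S | ~S) <-> R)))}.
~((((~P & P) & Q) <-> ((Q <-> (Q | P)) & ~S)) & (~P | ((S | ~S) <-> R))): β-rule — branch into ~(((~P & P) & Q) <-> ((Q <-> (Q | P)) & ~S))  //  ~(~P | ((S | ~S) <-> R)).
  branch 1 (add ~(((~P & P) & Q) <-> ((Q <-> (Q | P)) & ~S))):
    ~(((~P & P) & Q) <-> ((Q <-> (Q | P)) & ~S)): β-rule — branch into ((~P & P) & Q), ~((Q <-> (Q | P)) & ~S)  //  ~((~P & P) & Q), ((Q <-> (Q | P)) & ~S).
      branch 1.1 (add ((~P & P) & Q), ~((Q <-> (Q | P)) & ~S)):
        ((~P & P) & Q): α-rule — add (~P & P), Q.
        (~P & P): α-rule — add ~P, P.
        × closes — contains both P and ~P.
      branch 1.2 (add ~((~P & P) & Q), ((Q <-> (Q | P)) & ~S)):
        ((Q <-> (Q | P)) & ~S): α-rule — add (Q <-> (Q | P)), ~S.
        ~((~P & P) & Q): β-rule — branch into ~(~P & P)  //  ~Q.
          branch 1.2.1 (add ~(~P & P)):
            (Q <-> (Q | P)): β-rule — branch into Q, (Q | P)  //  ~Q, ~(Q | P).
              branch 1.2.1.1 (add Q, (Q | P)):
                ~(~P & P): β-rule — branch into ~~P  //  ~P.
                  branch 1.2.1.1.1 (add ~~P):
                    (Q | P): β-rule — branch into Q  //  P.
                      branch 1.2.1.1.1.1 (add Q):
                        ○ open, literals {P=true, Q=true, S=false}.
                      branch 1.2.1.1.1.2 (add P):
                        ○ open, literals {P=true, Q=true, S=false}.
                  branch 1.2.1.1.2 (add ~P):
                    (Q | P): β-rule — branch into Q  //  P.
                      branch 1.2.1.1.2.1 (add Q):
                        ○ open, literals {P=false, Q=true, S=false}.
                      branch 1.2.1.1.2.2 (add P):
                        × closes — contains both P and ~P.
              branch 1.2.1.2 (add ~Q, ~(Q | P)):
                ~(Q | P): α-rule — add ~Q, ~P.
                ~(~P & P): β-rule — branch into ~~P  //  ~P.
                  branch 1.2.1.2.1 (add ~~P):
                    × closes — contains both P and ~P.
                  branch 1.2.1.2.2 (add ~P):
                    ○ open, literals {P=false, Q=false, S=false}.
          branch 1.2.2 (add ~Q):
            (Q <-> (Q | P)): β-rule — branch into Q, (Q | P)  //  ~Q, ~(Q | P).
              branch 1.2.2.1 (add Q, (Q | P)):
                × closes — contains both Q and ~Q.
              branch 1.2.2.2 (add ~Q, ~(Q | P)):
                ~(Q | P): α-rule — add ~Q, ~P.
                ○ open, literals {P=false, Q=false, S=false}.
  branch 2 (add ~(~P | ((S | ~S) <-> R))):
    ~(~P | ((S | ~S) <-> R)): α-rule — add ~~P, ~((S | ~S) <-> R).
    ~((S | ~S) <-> R): β-rule — branch into (S | ~S), ~R  //  ~(S | ~S), R.
      branch 2.1 (add (S | ~S), ~R):
        (S | ~S): β-rule — branch into S  //  ~S.
          branch 2.1.1 (add S):
            ○ open, literals {P=true, R=false, S=true}.
          branch 2.1.2 (add ~S):
            ○ open, literals {P=true, R=false, S=false}.
      branch 2.2 (add ~(S | ~S), R):
        ~(S | ~S): α-rule — add ~S, ~~S.
        × closes — contains both S and ~S.
5 branches closed, 7 open.
Each open branch fixes some atoms; the unmentioned ones are free. Counting distinct full assignments: branch {P=true, Q=true, S=false} (R) contributes 2 new; branch {P=true, Q=true, S=false} (R) contributes 0 new; branch {P=false, Q=true, S=false} (R) contributes 2 new; branch {P=false, Q=false, S=false} (R) contributes 2 new; branch {P=false, Q=false, S=false} (R) contributes 0 new; branch {P=true, R=false, S=true} (Q) contributes 2 new; branch {P=true, R=false, S=false} (Q) contributes 1 new. Total: 9.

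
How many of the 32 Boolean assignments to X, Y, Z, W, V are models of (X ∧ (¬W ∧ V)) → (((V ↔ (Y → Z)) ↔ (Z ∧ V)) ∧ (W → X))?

31

Initial set: {((X ∧ (¬W ∧ V)) → (((V ↔ (Y → Z)) ↔ (Z ∧ V)) ∧ (W → X)))}.
((X ∧ (¬W ∧ V)) → (((V ↔ (Y → Z)) ↔ (Z ∧ V)) ∧ (W → X))): β-rule — branch into ¬(X ∧ (¬W ∧ V))  //  (((V ↔ (Y → Z)) ↔ (Z ∧ V)) ∧ (W → X)).
  branch 1 (add ¬(X ∧ (¬W ∧ V))):
    ¬(X ∧ (¬W ∧ V)): β-rule — branch into ¬X  //  ¬(¬W ∧ V).
      branch 1.1 (add ¬X):
        ○ open, literals {X=false}.
      branch 1.2 (add ¬(¬W ∧ V)):
        ¬(¬W ∧ V): β-rule — branch into ¬¬W  //  ¬V.
          branch 1.2.1 (add ¬¬W):
            ○ open, literals {W=true}.
          branch 1.2.2 (add ¬V):
            ○ open, literals {V=false}.
  branch 2 (add (((V ↔ (Y → Z)) ↔ (Z ∧ V)) ∧ (W → X))):
    (((V ↔ (Y → Z)) ↔ (Z ∧ V)) ∧ (W → X)): α-rule — add ((V ↔ (Y → Z)) ↔ (Z ∧ V)), (W → X).
    ((V ↔ (Y → Z)) ↔ (Z ∧ V)): β-rule — branch into (V ↔ (Y → Z)), (Z ∧ V)  //  ¬(V ↔ (Y → Z)), ¬(Z ∧ V).
      branch 2.1 (add (V ↔ (Y → Z)), (Z ∧ V)):
        (Z ∧ V): α-rule — add Z, V.
        (W → X): β-rule — branch into ¬W  //  X.
          branch 2.1.1 (add ¬W):
            (V ↔ (Y → Z)): β-rule — branch into V, (Y → Z)  //  ¬V, ¬(Y → Z).
              branch 2.1.1.1 (add V, (Y → Z)):
                (Y → Z): β-rule — branch into ¬Y  //  Z.
                  branch 2.1.1.1.1 (add ¬Y):
                    ○ open, literals {V=true, W=false, Y=false, Z=true}.
                  branch 2.1.1.1.2 (add Z):
                    ○ open, literals {V=true, W=false, Z=true}.
              branch 2.1.1.2 (add ¬V, ¬(Y → Z)):
                × closes — contains both V and ¬V.
          branch 2.1.2 (add X):
            (V ↔ (Y → Z)): β-rule — branch into V, (Y → Z)  //  ¬V, ¬(Y → Z).
              branch 2.1.2.1 (add V, (Y → Z)):
                (Y → Z): β-rule — branch into ¬Y  //  Z.
                  branch 2.1.2.1.1 (add ¬Y):
                    ○ open, literals {V=true, X=true, Y=false, Z=true}.
                  branch 2.1.2.1.2 (add Z):
                    ○ open, literals {V=true, X=true, Z=true}.
              branch 2.1.2.2 (add ¬V, ¬(Y → Z)):
                × closes — contains both V and ¬V.
      branch 2.2 (add ¬(V ↔ (Y → Z)), ¬(Z ∧ V)):
        (W → X): β-rule — branch into ¬W  //  X.
          branch 2.2.1 (add ¬W):
            ¬(V ↔ (Y → Z)): β-rule — branch into V, ¬(Y → Z)  //  ¬V, (Y → Z).
              branch 2.2.1.1 (add V, ¬(Y → Z)):
                ¬(Y → Z): α-rule — add Y, ¬Z.
                ¬(Z ∧ V): β-rule — branch into ¬Z  //  ¬V.
                  branch 2.2.1.1.1 (add ¬Z):
                    ○ open, literals {V=true, W=false, Y=true, Z=false}.
                  branch 2.2.1.1.2 (add ¬V):
                    × closes — contains both V and ¬V.
              branch 2.2.1.2 (add ¬V, (Y → Z)):
                ¬(Z ∧ V): β-rule — branch into ¬Z  //  ¬V.
                  branch 2.2.1.2.1 (add ¬Z):
                    (Y → Z): β-rule — branch into ¬Y  //  Z.
                      branch 2.2.1.2.1.1 (add ¬Y):
                        ○ open, literals {V=false, W=false, Y=false, Z=false}.
                      branch 2.2.1.2.1.2 (add Z):
                        × closes — contains both Z and ¬Z.
                  branch 2.2.1.2.2 (add ¬V):
                    (Y → Z): β-rule — branch into ¬Y  //  Z.
                      branch 2.2.1.2.2.1 (add ¬Y):
                        ○ open, literals {V=false, W=false, Y=false}.
                      branch 2.2.1.2.2.2 (add Z):
                        ○ open, literals {V=false, W=false, Z=true}.
          branch 2.2.2 (add X):
            ¬(V ↔ (Y → Z)): β-rule — branch into V, ¬(Y → Z)  //  ¬V, (Y → Z).
              branch 2.2.2.1 (add V, ¬(Y → Z)):
                ¬(Y → Z): α-rule — add Y, ¬Z.
                ¬(Z ∧ V): β-rule — branch into ¬Z  //  ¬V.
                  branch 2.2.2.1.1 (add ¬Z):
                    ○ open, literals {V=true, X=true, Y=true, Z=false}.
                  branch 2.2.2.1.2 (add ¬V):
                    × closes — contains both V and ¬V.
              branch 2.2.2.2 (add ¬V, (Y → Z)):
                ¬(Z ∧ V): β-rule — branch into ¬Z  //  ¬V.
                  branch 2.2.2.2.1 (add ¬Z):
                    (Y → Z): β-rule — branch into ¬Y  //  Z.
                      branch 2.2.2.2.1.1 (add ¬Y):
                        ○ open, literals {V=false, X=true, Y=false, Z=false}.
                      branch 2.2.2.2.1.2 (add Z):
                        × closes — contains both Z and ¬Z.
                  branch 2.2.2.2.2 (add ¬V):
                    (Y → Z): β-rule — branch into ¬Y  //  Z.
                      branch 2.2.2.2.2.1 (add ¬Y):
                        ○ open, literals {V=false, X=true, Y=false}.
                      branch 2.2.2.2.2.2 (add Z):
                        ○ open, literals {V=false, X=true, Z=true}.
6 branches closed, 15 open.
Each open branch fixes some atoms; the unmentioned ones are free. Counting distinct full assignments: branch {X=false} (Y, Z, W, V) contributes 16 new; branch {W=true} (X, Y, Z, V) contributes 8 new; branch {V=false} (X, Y, Z, W) contributes 4 new; branch {V=true, W=false, Y=false, Z=true} (X) contributes 1 new; branch {V=true, W=false, Z=true} (X, Y) contributes 1 new; branch {V=true, X=true, Y=false, Z=true} (W) contributes 0 new; branch {V=true, X=true, Z=true} (Y, W) contributes 0 new; branch {V=true, W=false, Y=true, Z=false} (X) contributes 1 new; branch {V=false, W=false, Y=false, Z=false} (X) contributes 0 new; branch {V=false, W=false, Y=false} (X, Z) contributes 0 new; branch {V=false, W=false, Z=true} (X, Y) contributes 0 new; branch {V=true, X=true, Y=true, Z=false} (W) contributes 0 new; branch {V=false, X=true, Y=false, Z=false} (W) contributes 0 new; branch {V=false, X=true, Y=false} (Z, W) contributes 0 new; branch {V=false, X=true, Z=true} (Y, W) contributes 0 new. Total: 31.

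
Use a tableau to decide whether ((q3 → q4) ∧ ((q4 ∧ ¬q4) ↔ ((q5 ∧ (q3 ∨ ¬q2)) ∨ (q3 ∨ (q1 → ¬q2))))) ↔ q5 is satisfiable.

Initial set: {(((q3 → q4) ∧ ((q4 ∧ ¬q4) ↔ ((q5 ∧ (q3 ∨ ¬q2)) ∨ (q3 ∨ (q1 → ¬q2))))) ↔ q5)}.
(((q3 → q4) ∧ ((q4 ∧ ¬q4) ↔ ((q5 ∧ (q3 ∨ ¬q2)) ∨ (q3 ∨ (q1 → ¬q2))))) ↔ q5): β-rule — branch into ((q3 → q4) ∧ ((q4 ∧ ¬q4) ↔ ((q5 ∧ (q3 ∨ ¬q2)) ∨ (q3 ∨ (q1 → ¬q2))))), q5  //  ¬((q3 → q4) ∧ ((q4 ∧ ¬q4) ↔ ((q5 ∧ (q3 ∨ ¬q2)) ∨ (q3 ∨ (q1 → ¬q2))))), ¬q5.
  branch 1 (add ((q3 → q4) ∧ ((q4 ∧ ¬q4) ↔ ((q5 ∧ (q3 ∨ ¬q2)) ∨ (q3 ∨ (q1 → ¬q2))))), q5):
    ((q3 → q4) ∧ ((q4 ∧ ¬q4) ↔ ((q5 ∧ (q3 ∨ ¬q2)) ∨ (q3 ∨ (q1 → ¬q2))))): α-rule — add (q3 → q4), ((q4 ∧ ¬q4) ↔ ((q5 ∧ (q3 ∨ ¬q2)) ∨ (q3 ∨ (q1 → ¬q2)))).
    (q3 → q4): β-rule — branch into ¬q3  //  q4.
      branch 1.1 (add ¬q3):
        ((q4 ∧ ¬q4) ↔ ((q5 ∧ (q3 ∨ ¬q2)) ∨ (q3 ∨ (q1 → ¬q2)))): β-rule — branch into (q4 ∧ ¬q4), ((q5 ∧ (q3 ∨ ¬q2)) ∨ (q3 ∨ (q1 → ¬q2)))  //  ¬(q4 ∧ ¬q4), ¬((q5 ∧ (q3 ∨ ¬q2)) ∨ (q3 ∨ (q1 → ¬q2))).
          branch 1.1.1 (add (q4 ∧ ¬q4), ((q5 ∧ (q3 ∨ ¬q2)) ∨ (q3 ∨ (q1 → ¬q2)))):
            (q4 ∧ ¬q4): α-rule — add q4, ¬q4.
            × closes — contains both q4 and ¬q4.
          branch 1.1.2 (add ¬(q4 ∧ ¬q4), ¬((q5 ∧ (q3 ∨ ¬q2)) ∨ (q3 ∨ (q1 → ¬q2)))):
            ¬((q5 ∧ (q3 ∨ ¬q2)) ∨ (q3 ∨ (q1 → ¬q2))): α-rule — add ¬(q5 ∧ (q3 ∨ ¬q2)), ¬(q3 ∨ (q1 → ¬q2)).
            ¬(q3 ∨ (q1 → ¬q2)): α-rule — add ¬q3, ¬(q1 → ¬q2).
            ¬(q1 → ¬q2): α-rule — add q1, ¬¬q2.
            ¬(q4 ∧ ¬q4): β-rule — branch into ¬q4  //  ¬¬q4.
              branch 1.1.2.1 (add ¬q4):
                ¬(q5 ∧ (q3 ∨ ¬q2)): β-rule — branch into ¬q5  //  ¬(q3 ∨ ¬q2).
                  branch 1.1.2.1.1 (add ¬q5):
                    × closes — contains both q5 and ¬q5.
                  branch 1.1.2.1.2 (add ¬(q3 ∨ ¬q2)):
                    ¬(q3 ∨ ¬q2): α-rule — add ¬q3, ¬¬q2.
                    ○ open, literals {q1=T, q2=T, q3=F, q4=F, q5=T}.
              branch 1.1.2.2 (add ¬¬q4):
                ¬(q5 ∧ (q3 ∨ ¬q2)): β-rule — branch into ¬q5  //  ¬(q3 ∨ ¬q2).
                  branch 1.1.2.2.1 (add ¬q5):
                    × closes — contains both q5 and ¬q5.
                  branch 1.1.2.2.2 (add ¬(q3 ∨ ¬q2)):
                    ¬(q3 ∨ ¬q2): α-rule — add ¬q3, ¬¬q2.
                    ○ open, literals {q1=T, q2=T, q3=F, q4=T, q5=T}.
      branch 1.2 (add q4):
        ((q4 ∧ ¬q4) ↔ ((q5 ∧ (q3 ∨ ¬q2)) ∨ (q3 ∨ (q1 → ¬q2)))): β-rule — branch into (q4 ∧ ¬q4), ((q5 ∧ (q3 ∨ ¬q2)) ∨ (q3 ∨ (q1 → ¬q2)))  //  ¬(q4 ∧ ¬q4), ¬((q5 ∧ (q3 ∨ ¬q2)) ∨ (q3 ∨ (q1 → ¬q2))).
          branch 1.2.1 (add (q4 ∧ ¬q4), ((q5 ∧ (q3 ∨ ¬q2)) ∨ (q3 ∨ (q1 → ¬q2)))):
            (q4 ∧ ¬q4): α-rule — add q4, ¬q4.
            × closes — contains both q4 and ¬q4.
          branch 1.2.2 (add ¬(q4 ∧ ¬q4), ¬((q5 ∧ (q3 ∨ ¬q2)) ∨ (q3 ∨ (q1 → ¬q2)))):
            ¬((q5 ∧ (q3 ∨ ¬q2)) ∨ (q3 ∨ (q1 → ¬q2))): α-rule — add ¬(q5 ∧ (q3 ∨ ¬q2)), ¬(q3 ∨ (q1 → ¬q2)).
            ¬(q3 ∨ (q1 → ¬q2)): α-rule — add ¬q3, ¬(q1 → ¬q2).
            ¬(q1 → ¬q2): α-rule — add q1, ¬¬q2.
            ¬(q4 ∧ ¬q4): β-rule — branch into ¬q4  //  ¬¬q4.
              branch 1.2.2.1 (add ¬q4):
                × closes — contains both q4 and ¬q4.
              branch 1.2.2.2 (add ¬¬q4):
                ¬(q5 ∧ (q3 ∨ ¬q2)): β-rule — branch into ¬q5  //  ¬(q3 ∨ ¬q2).
                  branch 1.2.2.2.1 (add ¬q5):
                    × closes — contains both q5 and ¬q5.
                  branch 1.2.2.2.2 (add ¬(q3 ∨ ¬q2)):
                    ¬(q3 ∨ ¬q2): α-rule — add ¬q3, ¬¬q2.
                    ○ open, literals {q1=T, q2=T, q3=F, q4=T, q5=T}.
  branch 2 (add ¬((q3 → q4) ∧ ((q4 ∧ ¬q4) ↔ ((q5 ∧ (q3 ∨ ¬q2)) ∨ (q3 ∨ (q1 → ¬q2))))), ¬q5):
    ¬((q3 → q4) ∧ ((q4 ∧ ¬q4) ↔ ((q5 ∧ (q3 ∨ ¬q2)) ∨ (q3 ∨ (q1 → ¬q2))))): β-rule — branch into ¬(q3 → q4)  //  ¬((q4 ∧ ¬q4) ↔ ((q5 ∧ (q3 ∨ ¬q2)) ∨ (q3 ∨ (q1 → ¬q2)))).
      branch 2.1 (add ¬(q3 → q4)):
        ¬(q3 → q4): α-rule — add q3, ¬q4.
        ○ open, literals {q3=T, q4=F, q5=F}.
      branch 2.2 (add ¬((q4 ∧ ¬q4) ↔ ((q5 ∧ (q3 ∨ ¬q2)) ∨ (q3 ∨ (q1 → ¬q2))))):
        ¬((q4 ∧ ¬q4) ↔ ((q5 ∧ (q3 ∨ ¬q2)) ∨ (q3 ∨ (q1 → ¬q2)))): β-rule — branch into (q4 ∧ ¬q4), ¬((q5 ∧ (q3 ∨ ¬q2)) ∨ (q3 ∨ (q1 → ¬q2)))  //  ¬(q4 ∧ ¬q4), ((q5 ∧ (q3 ∨ ¬q2)) ∨ (q3 ∨ (q1 → ¬q2))).
          branch 2.2.1 (add (q4 ∧ ¬q4), ¬((q5 ∧ (q3 ∨ ¬q2)) ∨ (q3 ∨ (q1 → ¬q2)))):
            (q4 ∧ ¬q4): α-rule — add q4, ¬q4.
            × closes — contains both q4 and ¬q4.
          branch 2.2.2 (add ¬(q4 ∧ ¬q4), ((q5 ∧ (q3 ∨ ¬q2)) ∨ (q3 ∨ (q1 → ¬q2)))):
            ¬(q4 ∧ ¬q4): β-rule — branch into ¬q4  //  ¬¬q4.
              branch 2.2.2.1 (add ¬q4):
                ((q5 ∧ (q3 ∨ ¬q2)) ∨ (q3 ∨ (q1 → ¬q2))): β-rule — branch into (q5 ∧ (q3 ∨ ¬q2))  //  (q3 ∨ (q1 → ¬q2)).
                  branch 2.2.2.1.1 (add (q5 ∧ (q3 ∨ ¬q2))):
                    (q5 ∧ (q3 ∨ ¬q2)): α-rule — add q5, (q3 ∨ ¬q2).
                    × closes — contains both q5 and ¬q5.
                  branch 2.2.2.1.2 (add (q3 ∨ (q1 → ¬q2))):
                    (q3 ∨ (q1 → ¬q2)): β-rule — branch into q3  //  (q1 → ¬q2).
                      branch 2.2.2.1.2.1 (add q3):
                        ○ open, literals {q3=T, q4=F, q5=F}.
                      branch 2.2.2.1.2.2 (add (q1 → ¬q2)):
                        (q1 → ¬q2): β-rule — branch into ¬q1  //  ¬q2.
                          branch 2.2.2.1.2.2.1 (add ¬q1):
                            ○ open, literals {q1=F, q4=F, q5=F}.
                          branch 2.2.2.1.2.2.2 (add ¬q2):
                            ○ open, literals {q2=F, q4=F, q5=F}.
              branch 2.2.2.2 (add ¬¬q4):
                ((q5 ∧ (q3 ∨ ¬q2)) ∨ (q3 ∨ (q1 → ¬q2))): β-rule — branch into (q5 ∧ (q3 ∨ ¬q2))  //  (q3 ∨ (q1 → ¬q2)).
                  branch 2.2.2.2.1 (add (q5 ∧ (q3 ∨ ¬q2))):
                    (q5 ∧ (q3 ∨ ¬q2)): α-rule — add q5, (q3 ∨ ¬q2).
                    × closes — contains both q5 and ¬q5.
                  branch 2.2.2.2.2 (add (q3 ∨ (q1 → ¬q2))):
                    (q3 ∨ (q1 → ¬q2)): β-rule — branch into q3  //  (q1 → ¬q2).
                      branch 2.2.2.2.2.1 (add q3):
                        ○ open, literals {q3=T, q4=T, q5=F}.
                      branch 2.2.2.2.2.2 (add (q1 → ¬q2)):
                        (q1 → ¬q2): β-rule — branch into ¬q1  //  ¬q2.
                          branch 2.2.2.2.2.2.1 (add ¬q1):
                            ○ open, literals {q1=F, q4=T, q5=F}.
                          branch 2.2.2.2.2.2.2 (add ¬q2):
                            ○ open, literals {q2=F, q4=T, q5=F}.
9 branches closed, 10 open.
An open branch gives a satisfying assignment: q1=T, q2=T, q3=F, q4=F, q5=T.

Satisfiable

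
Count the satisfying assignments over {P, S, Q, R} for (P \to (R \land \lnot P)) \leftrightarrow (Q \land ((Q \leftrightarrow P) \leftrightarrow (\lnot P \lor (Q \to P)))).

4

Initial set: {((P \to (R \land \lnot P)) \leftrightarrow (Q \land ((Q \leftrightarrow P) \leftrightarrow (\lnot P \lor (Q \to P)))))}.
((P \to (R \land \lnot P)) \leftrightarrow (Q \land ((Q \leftrightarrow P) \leftrightarrow (\lnot P \lor (Q \to P))))): β-rule — branch into (P \to (R \land \lnot P)), (Q \land ((Q \leftrightarrow P) \leftrightarrow (\lnot P \lor (Q \to P))))  //  \lnot (P \to (R \land \lnot P)), \lnot (Q \land ((Q \leftrightarrow P) \leftrightarrow (\lnot P \lor (Q \to P)))).
  branch 1 (add (P \to (R \land \lnot P)), (Q \land ((Q \leftrightarrow P) \leftrightarrow (\lnot P \lor (Q \to P))))):
    (Q \land ((Q \leftrightarrow P) \leftrightarrow (\lnot P \lor (Q \to P)))): α-rule — add Q, ((Q \leftrightarrow P) \leftrightarrow (\lnot P \lor (Q \to P))).
    (P \to (R \land \lnot P)): β-rule — branch into \lnot P  //  (R \land \lnot P).
      branch 1.1 (add \lnot P):
        ((Q \leftrightarrow P) \leftrightarrow (\lnot P \lor (Q \to P))): β-rule — branch into (Q \leftrightarrow P), (\lnot P \lor (Q \to P))  //  \lnot (Q \leftrightarrow P), \lnot (\lnot P \lor (Q \to P)).
          branch 1.1.1 (add (Q \leftrightarrow P), (\lnot P \lor (Q \to P))):
            (Q \leftrightarrow P): β-rule — branch into Q, P  //  \lnot Q, \lnot P.
              branch 1.1.1.1 (add Q, P):
                × closes — contains both P and \lnot P.
              branch 1.1.1.2 (add \lnot Q, \lnot P):
                × closes — contains both Q and \lnot Q.
          branch 1.1.2 (add \lnot (Q \leftrightarrow P), \lnot (\lnot P \lor (Q \to P))):
            \lnot (\lnot P \lor (Q \to P)): α-rule — add \lnot \lnot P, \lnot (Q \to P).
            × closes — contains both P and \lnot P.
      branch 1.2 (add (R \land \lnot P)):
        (R \land \lnot P): α-rule — add R, \lnot P.
        ((Q \leftrightarrow P) \leftrightarrow (\lnot P \lor (Q \to P))): β-rule — branch into (Q \leftrightarrow P), (\lnot P \lor (Q \to P))  //  \lnot (Q \leftrightarrow P), \lnot (\lnot P \lor (Q \to P)).
          branch 1.2.1 (add (Q \leftrightarrow P), (\lnot P \lor (Q \to P))):
            (Q \leftrightarrow P): β-rule — branch into Q, P  //  \lnot Q, \lnot P.
              branch 1.2.1.1 (add Q, P):
                × closes — contains both P and \lnot P.
              branch 1.2.1.2 (add \lnot Q, \lnot P):
                × closes — contains both Q and \lnot Q.
          branch 1.2.2 (add \lnot (Q \leftrightarrow P), \lnot (\lnot P \lor (Q \to P))):
            \lnot (\lnot P \lor (Q \to P)): α-rule — add \lnot \lnot P, \lnot (Q \to P).
            × closes — contains both P and \lnot P.
  branch 2 (add \lnot (P \to (R \land \lnot P)), \lnot (Q \land ((Q \leftrightarrow P) \leftrightarrow (\lnot P \lor (Q \to P))))):
    \lnot (P \to (R \land \lnot P)): α-rule — add P, \lnot (R \land \lnot P).
    \lnot (Q \land ((Q \leftrightarrow P) \leftrightarrow (\lnot P \lor (Q \to P)))): β-rule — branch into \lnot Q  //  \lnot ((Q \leftrightarrow P) \leftrightarrow (\lnot P \lor (Q \to P))).
      branch 2.1 (add \lnot Q):
        \lnot (R \land \lnot P): β-rule — branch into \lnot R  //  \lnot \lnot P.
          branch 2.1.1 (add \lnot R):
            ○ open, literals {P=1, Q=0, R=0}.
          branch 2.1.2 (add \lnot \lnot P):
            ○ open, literals {P=1, Q=0}.
      branch 2.2 (add \lnot ((Q \leftrightarrow P) \leftrightarrow (\lnot P \lor (Q \to P)))):
        \lnot (R \land \lnot P): β-rule — branch into \lnot R  //  \lnot \lnot P.
          branch 2.2.1 (add \lnot R):
            \lnot ((Q \leftrightarrow P) \leftrightarrow (\lnot P \lor (Q \to P))): β-rule — branch into (Q \leftrightarrow P), \lnot (\lnot P \lor (Q \to P))  //  \lnot (Q \leftrightarrow P), (\lnot P \lor (Q \to P)).
              branch 2.2.1.1 (add (Q \leftrightarrow P), \lnot (\lnot P \lor (Q \to P))):
                \lnot (\lnot P \lor (Q \to P)): α-rule — add \lnot \lnot P, \lnot (Q \to P).
                \lnot (Q \to P): α-rule — add Q, \lnot P.
                × closes — contains both P and \lnot P.
              branch 2.2.1.2 (add \lnot (Q \leftrightarrow P), (\lnot P \lor (Q \to P))):
                \lnot (Q \leftrightarrow P): β-rule — branch into Q, \lnot P  //  \lnot Q, P.
                  branch 2.2.1.2.1 (add Q, \lnot P):
                    × closes — contains both P and \lnot P.
                  branch 2.2.1.2.2 (add \lnot Q, P):
                    (\lnot P \lor (Q \to P)): β-rule — branch into \lnot P  //  (Q \to P).
                      branch 2.2.1.2.2.1 (add \lnot P):
                        × closes — contains both P and \lnot P.
                      branch 2.2.1.2.2.2 (add (Q \to P)):
                        (Q \to P): β-rule — branch into \lnot Q  //  P.
                          branch 2.2.1.2.2.2.1 (add \lnot Q):
                            ○ open, literals {P=1, Q=0, R=0}.
                          branch 2.2.1.2.2.2.2 (add P):
                            ○ open, literals {P=1, Q=0, R=0}.
          branch 2.2.2 (add \lnot \lnot P):
            \lnot ((Q \leftrightarrow P) \leftrightarrow (\lnot P \lor (Q \to P))): β-rule — branch into (Q \leftrightarrow P), \lnot (\lnot P \lor (Q \to P))  //  \lnot (Q \leftrightarrow P), (\lnot P \lor (Q \to P)).
              branch 2.2.2.1 (add (Q \leftrightarrow P), \lnot (\lnot P \lor (Q \to P))):
                \lnot (\lnot P \lor (Q \to P)): α-rule — add \lnot \lnot P, \lnot (Q \to P).
                \lnot (Q \to P): α-rule — add Q, \lnot P.
                × closes — contains both P and \lnot P.
              branch 2.2.2.2 (add \lnot (Q \leftrightarrow P), (\lnot P \lor (Q \to P))):
                \lnot (Q \leftrightarrow P): β-rule — branch into Q, \lnot P  //  \lnot Q, P.
                  branch 2.2.2.2.1 (add Q, \lnot P):
                    × closes — contains both P and \lnot P.
                  branch 2.2.2.2.2 (add \lnot Q, P):
                    (\lnot P \lor (Q \to P)): β-rule — branch into \lnot P  //  (Q \to P).
                      branch 2.2.2.2.2.1 (add \lnot P):
                        × closes — contains both P and \lnot P.
                      branch 2.2.2.2.2.2 (add (Q \to P)):
                        (Q \to P): β-rule — branch into \lnot Q  //  P.
                          branch 2.2.2.2.2.2.1 (add \lnot Q):
                            ○ open, literals {P=1, Q=0}.
                          branch 2.2.2.2.2.2.2 (add P):
                            ○ open, literals {P=1, Q=0}.
12 branches closed, 6 open.
Each open branch fixes some atoms; the unmentioned ones are free. Counting distinct full assignments: branch {P=1, Q=0, R=0} (S) contributes 2 new; branch {P=1, Q=0} (S, R) contributes 2 new; branch {P=1, Q=0, R=0} (S) contributes 0 new; branch {P=1, Q=0, R=0} (S) contributes 0 new; branch {P=1, Q=0} (S, R) contributes 0 new; branch {P=1, Q=0} (S, R) contributes 0 new. Total: 4.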